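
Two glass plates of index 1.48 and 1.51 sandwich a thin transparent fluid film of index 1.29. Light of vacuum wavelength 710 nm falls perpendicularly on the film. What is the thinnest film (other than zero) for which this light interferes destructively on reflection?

Ray reflecting at the top interface goes from n = 1.48 toward n = 1.29: no phase shift.
At the lower boundary (n = 1.29 to n = 1.51) the reflected ray undergoes a half-wave phase shift.
The two reflections differ by half a wavelength.
For dark reflection here: 2 n t = m λ.
Minimum nonzero at m = 1: t = λ / (2 n) = 710 / (2 × 1.29) = 275 nm.

275 nm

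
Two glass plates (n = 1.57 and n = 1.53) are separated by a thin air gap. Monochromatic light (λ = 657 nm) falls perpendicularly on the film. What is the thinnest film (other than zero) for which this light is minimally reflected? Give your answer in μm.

0.329 μm

At the upper boundary (n = 1.57 to n = 1.0) the reflected ray undergoes no phase shift.
At the lower boundary (n = 1.0 to n = 1.53) the reflected ray undergoes a half-wave phase shift.
Exactly one π shift → a net half-wave offset.
For minimum reflection here: 2 n t = m λ.
Minimum nonzero at m = 1: t = λ / (2 n) = 657 / (2 × 1.0) = 329 nm.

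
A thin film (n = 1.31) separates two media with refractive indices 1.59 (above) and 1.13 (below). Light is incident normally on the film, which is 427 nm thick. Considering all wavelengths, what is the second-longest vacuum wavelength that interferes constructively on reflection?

559 nm

Ray reflecting at the top interface goes from n = 1.59 toward n = 1.31: no phase shift.
At the lower boundary (n = 1.31 to n = 1.13) the reflected ray undergoes no phase shift.
The two reflections carry the same phase change, so no net offset.
With no net inversion, constructive interference in reflection requires 2 n t = m λ.
λ = 2 n t / m. The second-longest wavelength is m = 2: λ = 2 × 1.31 × 427 / 2.00 = 559 nm.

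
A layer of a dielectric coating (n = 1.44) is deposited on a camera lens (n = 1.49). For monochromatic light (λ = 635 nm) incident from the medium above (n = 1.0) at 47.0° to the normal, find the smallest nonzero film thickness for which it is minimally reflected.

At the upper boundary (n = 1.0 to n = 1.44) the reflected ray undergoes a half-wave phase shift.
Ray reflecting at the bottom interface goes from n = 1.44 toward n = 1.49: a half-wave phase shift.
Net: no relative phase inversion (both shifts match).
For dark reflection here: 2 n t cos θ_r = (m + ½) λ.
Snell's law: 1.0 sin 47.0° = 1.44 sin θ_r → sin θ_r = 0.508, cos θ_r = 0.861.
Minimum at m = 0: t = λ / (4 n cos θ_r) = 635 / (4 × 1.44 × 0.861) = 128 nm.

128 nm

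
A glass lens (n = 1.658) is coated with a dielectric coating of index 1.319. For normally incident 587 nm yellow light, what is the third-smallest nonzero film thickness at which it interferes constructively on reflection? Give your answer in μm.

0.668 μm

Top surface (1.0 → 1.319): reflection off a higher-index medium gives a half-wave phase shift.
Bottom surface (1.319 → 1.658): reflection off a higher-index medium gives a half-wave phase shift.
The two reflections carry the same phase change, so no net offset.
With no net inversion, constructive interference in reflection requires 2 n t = m λ.
The third-smallest nonzero thickness corresponds to m = 3: t = m λ / (2 n) = 3.00 × 587 / (2 × 1.319) = 668 nm.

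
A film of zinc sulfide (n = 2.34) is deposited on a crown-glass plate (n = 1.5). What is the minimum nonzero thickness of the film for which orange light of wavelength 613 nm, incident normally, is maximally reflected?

65.5 nm

Top surface (1.0 → 2.34): reflection off a higher-index medium gives a half-wave phase shift.
Ray reflecting at the bottom interface goes from n = 2.34 toward n = 1.5: no phase shift.
Net: one phase inversion between the two reflected rays.
With one net inversion, constructive interference in reflection requires 2 n t = (m + ½) λ.
Minimum at m = 0: t = λ / (4 n) = 613 / (4 × 2.34) = 65.5 nm.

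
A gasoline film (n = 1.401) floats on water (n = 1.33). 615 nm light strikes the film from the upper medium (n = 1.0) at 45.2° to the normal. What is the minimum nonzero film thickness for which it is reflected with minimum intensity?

Ray reflecting at the top interface goes from n = 1.0 toward n = 1.401: a half-wave phase shift.
Ray reflecting at the bottom interface goes from n = 1.401 toward n = 1.33: no phase shift.
Net: one phase inversion between the two reflected rays.
For weak reflection here: 2 n t cos θ_r = m λ.
Snell's law: 1.0 sin 45.2° = 1.401 sin θ_r → sin θ_r = 0.506, cos θ_r = 0.862.
Minimum nonzero at m = 1: t = λ / (2 n cos θ_r) = 615 / (2 × 1.401 × 0.862) = 255 nm.

255 nm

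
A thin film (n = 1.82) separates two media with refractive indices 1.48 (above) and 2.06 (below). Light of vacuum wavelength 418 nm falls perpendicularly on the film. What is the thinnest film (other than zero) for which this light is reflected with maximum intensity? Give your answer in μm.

0.115 μm

Ray reflecting at the top interface goes from n = 1.48 toward n = 1.82: a half-wave phase shift.
At the lower boundary (n = 1.82 to n = 2.06) the reflected ray undergoes a half-wave phase shift.
The two reflections carry the same phase change, so no net offset.
With no net inversion, constructive interference in reflection requires 2 n t = m λ.
Minimum nonzero at m = 1: t = λ / (2 n) = 418 / (2 × 1.82) = 115 nm.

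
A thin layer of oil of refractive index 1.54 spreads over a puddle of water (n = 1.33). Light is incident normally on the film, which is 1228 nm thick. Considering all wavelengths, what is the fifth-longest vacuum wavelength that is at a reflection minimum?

Top surface (1.0 → 1.54): reflection off a higher-index medium gives a half-wave phase shift.
Ray reflecting at the bottom interface goes from n = 1.54 toward n = 1.33: no phase shift.
The two reflections differ by half a wavelength.
With one net inversion, destructive interference in reflection requires 2 n t = m λ.
λ = 2 n t / m. The fifth-longest wavelength is m = 5: λ = 2 × 1.54 × 1228 / 5.00 = 756 nm.

756 nm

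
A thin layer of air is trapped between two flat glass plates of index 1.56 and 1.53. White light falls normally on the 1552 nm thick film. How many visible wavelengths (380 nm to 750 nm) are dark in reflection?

Top surface (1.56 → 1.0): reflection off a lower-index medium gives no phase shift.
At the lower boundary (n = 1.0 to n = 1.53) the reflected ray undergoes a half-wave phase shift.
The two reflections differ by half a wavelength.
So the condition for destructive reflection is 2 n t = m λ.
λ = 2 n t / m = 3104 / m nm.
m=4: 776 nm (IR); m=5: 621 nm (visible); m=6: 517 nm (visible); m=7: 443 nm (visible); m=8: 388 nm (visible); m=9: 345 nm (UV).

4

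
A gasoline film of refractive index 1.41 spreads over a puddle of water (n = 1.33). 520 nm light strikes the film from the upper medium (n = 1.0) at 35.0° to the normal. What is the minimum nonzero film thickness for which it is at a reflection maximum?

Ray reflecting at the top interface goes from n = 1.0 toward n = 1.41: a half-wave phase shift.
Bottom surface (1.41 → 1.33): reflection off a lower-index medium gives no phase shift.
The two reflections differ by half a wavelength.
With one net inversion, constructive interference in reflection requires 2 n t cos θ_r = (m + ½) λ.
Snell's law: 1.0 sin 35.0° = 1.41 sin θ_r → sin θ_r = 0.407, cos θ_r = 0.914.
Minimum at m = 0: t = λ / (4 n cos θ_r) = 520 / (4 × 1.41 × 0.914) = 101 nm.

101 nm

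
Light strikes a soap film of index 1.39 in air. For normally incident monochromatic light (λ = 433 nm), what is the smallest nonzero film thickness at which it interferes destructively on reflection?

156 nm

Top surface (1.0 → 1.39): reflection off a higher-index medium gives a half-wave phase shift.
Bottom surface (1.39 → 1.0): reflection off a lower-index medium gives no phase shift.
The two reflections differ by half a wavelength.
With one net inversion, destructive interference in reflection requires 2 n t = m λ.
The smallest nonzero thickness corresponds to m = 1: t = m λ / (2 n) = 1.00 × 433 / (2 × 1.39) = 156 nm.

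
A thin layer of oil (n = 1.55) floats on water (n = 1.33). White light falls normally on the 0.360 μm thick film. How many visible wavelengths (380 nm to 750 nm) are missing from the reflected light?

1

Top surface (1.0 → 1.55): reflection off a higher-index medium gives a half-wave phase shift.
Ray reflecting at the bottom interface goes from n = 1.55 toward n = 1.33: no phase shift.
Net: one phase inversion between the two reflected rays.
For dark reflection here: 2 n t = m λ.
λ = 2 n t / m = 1116 / m nm.
m=1: 1116 nm (IR); m=2: 558 nm (visible); m=3: 372 nm (UV).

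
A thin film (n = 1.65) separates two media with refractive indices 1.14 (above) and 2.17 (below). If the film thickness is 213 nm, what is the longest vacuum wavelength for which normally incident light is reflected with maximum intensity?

Top surface (1.14 → 1.65): reflection off a higher-index medium gives a half-wave phase shift.
Bottom surface (1.65 → 2.17): reflection off a higher-index medium gives a half-wave phase shift.
The two reflections carry the same phase change, so no net offset.
For maximum reflection here: 2 n t = m λ.
λ = 2 n t / m. The longest wavelength is m = 1: λ = 2 × 1.65 × 213 / 1.00 = 703 nm.

703 nm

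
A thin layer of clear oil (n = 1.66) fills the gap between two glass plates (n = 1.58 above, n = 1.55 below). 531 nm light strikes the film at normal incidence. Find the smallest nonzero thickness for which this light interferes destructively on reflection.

160 nm

Ray reflecting at the top interface goes from n = 1.58 toward n = 1.66: a half-wave phase shift.
At the lower boundary (n = 1.66 to n = 1.55) the reflected ray undergoes no phase shift.
Net: one phase inversion between the two reflected rays.
So the condition for destructive reflection is 2 n t = m λ.
The smallest nonzero thickness corresponds to m = 1: t = m λ / (2 n) = 1.00 × 531 / (2 × 1.66) = 160 nm.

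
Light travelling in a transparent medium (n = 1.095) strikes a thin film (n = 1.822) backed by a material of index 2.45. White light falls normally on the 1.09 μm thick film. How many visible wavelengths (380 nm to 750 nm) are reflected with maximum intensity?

At the upper boundary (n = 1.095 to n = 1.822) the reflected ray undergoes a half-wave phase shift.
At the lower boundary (n = 1.822 to n = 2.45) the reflected ray undergoes a half-wave phase shift.
The two reflections carry the same phase change, so no net offset.
So the condition for constructive reflection is 2 n t = m λ.
λ = 2 n t / m = 3972 / m nm.
m=5: 794 nm (IR); m=6: 662 nm (visible); m=7: 567 nm (visible); m=8: 496 nm (visible); m=9: 441 nm (visible); m=10: 397 nm (visible); m=11: 361 nm (UV).

5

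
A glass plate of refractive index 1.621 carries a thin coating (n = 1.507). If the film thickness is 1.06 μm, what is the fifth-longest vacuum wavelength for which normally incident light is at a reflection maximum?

639 nm

At the upper boundary (n = 1.0 to n = 1.507) the reflected ray undergoes a half-wave phase shift.
Ray reflecting at the bottom interface goes from n = 1.507 toward n = 1.621: a half-wave phase shift.
Zero or two π shifts → no net half-wave offset.
So the condition for constructive reflection is 2 n t = m λ.
λ = 2 n t / m. The fifth-longest wavelength is m = 5: λ = 2 × 1.507 × 1060 / 5.00 = 639 nm.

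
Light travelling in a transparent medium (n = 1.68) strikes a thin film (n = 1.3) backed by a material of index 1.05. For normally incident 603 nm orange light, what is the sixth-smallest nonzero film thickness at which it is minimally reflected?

1276 nm

Ray reflecting at the top interface goes from n = 1.68 toward n = 1.3: no phase shift.
Bottom surface (1.3 → 1.05): reflection off a lower-index medium gives no phase shift.
Net: no relative phase inversion (both shifts match).
So the condition for destructive reflection is 2 n t = (m + ½) λ.
The sixth-smallest nonzero thickness corresponds to m = 5: t = (m + ½) λ / (2 n) = 5.50 × 603 / (2 × 1.3) = 1276 nm.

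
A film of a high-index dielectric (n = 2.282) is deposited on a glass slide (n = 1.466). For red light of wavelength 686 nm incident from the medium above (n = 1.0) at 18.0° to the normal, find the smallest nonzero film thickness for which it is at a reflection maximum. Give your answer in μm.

At the upper boundary (n = 1.0 to n = 2.282) the reflected ray undergoes a half-wave phase shift.
Ray reflecting at the bottom interface goes from n = 2.282 toward n = 1.466: no phase shift.
Exactly one π shift → a net half-wave offset.
For maximum reflection here: 2 n t cos θ_r = (m + ½) λ.
Snell's law: 1.0 sin 18.0° = 2.282 sin θ_r → sin θ_r = 0.135, cos θ_r = 0.991.
Minimum at m = 0: t = λ / (4 n cos θ_r) = 686 / (4 × 2.282 × 0.991) = 75.9 nm.

0.0759 μm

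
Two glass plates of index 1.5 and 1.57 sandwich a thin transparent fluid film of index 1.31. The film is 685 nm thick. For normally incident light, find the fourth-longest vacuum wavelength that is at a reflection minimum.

449 nm

Top surface (1.5 → 1.31): reflection off a lower-index medium gives no phase shift.
Bottom surface (1.31 → 1.57): reflection off a higher-index medium gives a half-wave phase shift.
Net: one phase inversion between the two reflected rays.
With one net inversion, destructive interference in reflection requires 2 n t = m λ.
λ = 2 n t / m. The fourth-longest wavelength is m = 4: λ = 2 × 1.31 × 685 / 4.00 = 449 nm.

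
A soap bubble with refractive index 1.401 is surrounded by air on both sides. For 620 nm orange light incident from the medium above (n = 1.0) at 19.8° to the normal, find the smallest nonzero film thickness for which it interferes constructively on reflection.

Ray reflecting at the top interface goes from n = 1.0 toward n = 1.401: a half-wave phase shift.
Ray reflecting at the bottom interface goes from n = 1.401 toward n = 1.0: no phase shift.
Exactly one π shift → a net half-wave offset.
For bright reflection here: 2 n t cos θ_r = (m + ½) λ.
Snell's law: 1.0 sin 19.8° = 1.401 sin θ_r → sin θ_r = 0.242, cos θ_r = 0.970.
Minimum at m = 0: t = λ / (4 n cos θ_r) = 620 / (4 × 1.401 × 0.970) = 114 nm.

114 nm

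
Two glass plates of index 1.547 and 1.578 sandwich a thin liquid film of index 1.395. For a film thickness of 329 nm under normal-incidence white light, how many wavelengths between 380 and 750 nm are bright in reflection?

Ray reflecting at the top interface goes from n = 1.547 toward n = 1.395: no phase shift.
At the lower boundary (n = 1.395 to n = 1.578) the reflected ray undergoes a half-wave phase shift.
The two reflections differ by half a wavelength.
So the condition for constructive reflection is 2 n t = (m + ½) λ.
λ = 2 n t / (m + ½) = 918 / (m + ½) nm.
m=0: 1836 nm (IR); m=1: 612 nm (visible); m=2: 367 nm (UV).

1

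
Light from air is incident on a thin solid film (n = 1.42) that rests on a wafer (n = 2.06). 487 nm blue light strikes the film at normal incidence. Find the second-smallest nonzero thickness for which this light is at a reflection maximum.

343 nm

At the upper boundary (n = 1.0 to n = 1.42) the reflected ray undergoes a half-wave phase shift.
Bottom surface (1.42 → 2.06): reflection off a higher-index medium gives a half-wave phase shift.
Net: no relative phase inversion (both shifts match).
So the condition for constructive reflection is 2 n t = m λ.
The second-smallest nonzero thickness corresponds to m = 2: t = m λ / (2 n) = 2.00 × 487 / (2 × 1.42) = 343 nm.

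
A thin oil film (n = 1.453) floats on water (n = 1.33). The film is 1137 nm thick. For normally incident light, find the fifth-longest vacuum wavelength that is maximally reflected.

734 nm

Top surface (1.0 → 1.453): reflection off a higher-index medium gives a half-wave phase shift.
At the lower boundary (n = 1.453 to n = 1.33) the reflected ray undergoes no phase shift.
Exactly one π shift → a net half-wave offset.
For strong reflection here: 2 n t = (m + ½) λ.
λ = 2 n t / (m + ½). The fifth-longest wavelength is m = 4: λ = 2 × 1.453 × 1137 / 4.50 = 734 nm.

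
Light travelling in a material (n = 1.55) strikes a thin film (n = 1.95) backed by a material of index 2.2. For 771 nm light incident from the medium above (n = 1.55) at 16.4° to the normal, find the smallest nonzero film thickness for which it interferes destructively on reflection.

101 nm

Ray reflecting at the top interface goes from n = 1.55 toward n = 1.95: a half-wave phase shift.
Ray reflecting at the bottom interface goes from n = 1.95 toward n = 2.2: a half-wave phase shift.
Zero or two π shifts → no net half-wave offset.
For weak reflection here: 2 n t cos θ_r = (m + ½) λ.
Snell's law: 1.55 sin 16.4° = 1.95 sin θ_r → sin θ_r = 0.224, cos θ_r = 0.974.
Minimum at m = 0: t = λ / (4 n cos θ_r) = 771 / (4 × 1.95 × 0.974) = 101 nm.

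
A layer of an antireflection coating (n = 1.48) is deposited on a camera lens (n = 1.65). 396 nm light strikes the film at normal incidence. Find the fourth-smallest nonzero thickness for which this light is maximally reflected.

At the upper boundary (n = 1.0 to n = 1.48) the reflected ray undergoes a half-wave phase shift.
Ray reflecting at the bottom interface goes from n = 1.48 toward n = 1.65: a half-wave phase shift.
Net: no relative phase inversion (both shifts match).
For strong reflection here: 2 n t = m λ.
The fourth-smallest nonzero thickness corresponds to m = 4: t = m λ / (2 n) = 4.00 × 396 / (2 × 1.48) = 535 nm.

535 nm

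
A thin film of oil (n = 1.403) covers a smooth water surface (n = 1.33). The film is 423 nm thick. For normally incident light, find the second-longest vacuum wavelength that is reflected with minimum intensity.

593 nm

Top surface (1.0 → 1.403): reflection off a higher-index medium gives a half-wave phase shift.
Bottom surface (1.403 → 1.33): reflection off a lower-index medium gives no phase shift.
Net: one phase inversion between the two reflected rays.
So the condition for destructive reflection is 2 n t = m λ.
λ = 2 n t / m. The second-longest wavelength is m = 2: λ = 2 × 1.403 × 423 / 2.00 = 593 nm.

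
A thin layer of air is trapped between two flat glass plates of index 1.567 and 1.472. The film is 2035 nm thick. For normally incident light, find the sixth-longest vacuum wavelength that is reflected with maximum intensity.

At the upper boundary (n = 1.567 to n = 1.0) the reflected ray undergoes no phase shift.
Ray reflecting at the bottom interface goes from n = 1.0 toward n = 1.472: a half-wave phase shift.
The two reflections differ by half a wavelength.
For maximum reflection here: 2 n t = (m + ½) λ.
λ = 2 n t / (m + ½). The sixth-longest wavelength is m = 5: λ = 2 × 1.0 × 2035 / 5.50 = 740 nm.

740 nm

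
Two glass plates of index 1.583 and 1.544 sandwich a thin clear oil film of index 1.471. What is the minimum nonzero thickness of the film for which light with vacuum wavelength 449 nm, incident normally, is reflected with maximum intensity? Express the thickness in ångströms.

763 Å

Top surface (1.583 → 1.471): reflection off a lower-index medium gives no phase shift.
At the lower boundary (n = 1.471 to n = 1.544) the reflected ray undergoes a half-wave phase shift.
The two reflections differ by half a wavelength.
So the condition for constructive reflection is 2 n t = (m + ½) λ.
Minimum at m = 0: t = λ / (4 n) = 449 / (4 × 1.471) = 76.3 nm.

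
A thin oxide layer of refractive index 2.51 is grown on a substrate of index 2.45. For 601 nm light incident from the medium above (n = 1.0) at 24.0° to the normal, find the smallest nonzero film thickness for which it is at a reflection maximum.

60.7 nm

Ray reflecting at the top interface goes from n = 1.0 toward n = 2.51: a half-wave phase shift.
Bottom surface (2.51 → 2.45): reflection off a lower-index medium gives no phase shift.
The two reflections differ by half a wavelength.
For strong reflection here: 2 n t cos θ_r = (m + ½) λ.
Snell's law: 1.0 sin 24.0° = 2.51 sin θ_r → sin θ_r = 0.162, cos θ_r = 0.987.
Minimum at m = 0: t = λ / (4 n cos θ_r) = 601 / (4 × 2.51 × 0.987) = 60.7 nm.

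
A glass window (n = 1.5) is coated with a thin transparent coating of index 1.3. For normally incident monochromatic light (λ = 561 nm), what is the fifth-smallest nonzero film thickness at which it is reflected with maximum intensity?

1079 nm

Top surface (1.0 → 1.3): reflection off a higher-index medium gives a half-wave phase shift.
Ray reflecting at the bottom interface goes from n = 1.3 toward n = 1.5: a half-wave phase shift.
The two reflections carry the same phase change, so no net offset.
With no net inversion, constructive interference in reflection requires 2 n t = m λ.
The fifth-smallest nonzero thickness corresponds to m = 5: t = m λ / (2 n) = 5.00 × 561 / (2 × 1.3) = 1079 nm.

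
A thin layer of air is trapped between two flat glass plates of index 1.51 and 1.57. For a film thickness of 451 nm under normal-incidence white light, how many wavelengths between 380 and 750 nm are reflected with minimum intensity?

1

At the upper boundary (n = 1.51 to n = 1.0) the reflected ray undergoes no phase shift.
Ray reflecting at the bottom interface goes from n = 1.0 toward n = 1.57: a half-wave phase shift.
The two reflections differ by half a wavelength.
With one net inversion, destructive interference in reflection requires 2 n t = m λ.
λ = 2 n t / m = 902 / m nm.
m=1: 902 nm (IR); m=2: 451 nm (visible); m=3: 301 nm (UV).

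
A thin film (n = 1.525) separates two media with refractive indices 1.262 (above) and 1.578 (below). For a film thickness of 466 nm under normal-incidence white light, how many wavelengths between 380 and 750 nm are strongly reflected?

At the upper boundary (n = 1.262 to n = 1.525) the reflected ray undergoes a half-wave phase shift.
Ray reflecting at the bottom interface goes from n = 1.525 toward n = 1.578: a half-wave phase shift.
Zero or two π shifts → no net half-wave offset.
For maximum reflection here: 2 n t = m λ.
λ = 2 n t / m = 1421 / m nm.
m=1: 1421 nm (IR); m=2: 711 nm (visible); m=3: 474 nm (visible); m=4: 355 nm (UV).

2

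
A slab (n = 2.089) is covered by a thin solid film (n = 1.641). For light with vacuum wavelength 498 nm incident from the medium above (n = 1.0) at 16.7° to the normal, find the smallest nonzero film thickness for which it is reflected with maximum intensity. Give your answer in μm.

At the upper boundary (n = 1.0 to n = 1.641) the reflected ray undergoes a half-wave phase shift.
Bottom surface (1.641 → 2.089): reflection off a higher-index medium gives a half-wave phase shift.
Zero or two π shifts → no net half-wave offset.
For maximum reflection here: 2 n t cos θ_r = m λ.
Snell's law: 1.0 sin 16.7° = 1.641 sin θ_r → sin θ_r = 0.175, cos θ_r = 0.985.
Minimum nonzero at m = 1: t = λ / (2 n cos θ_r) = 498 / (2 × 1.641 × 0.985) = 154 nm.

0.154 μm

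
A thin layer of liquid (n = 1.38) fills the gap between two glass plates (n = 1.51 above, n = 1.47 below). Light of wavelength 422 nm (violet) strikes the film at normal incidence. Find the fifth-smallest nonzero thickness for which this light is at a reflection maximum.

688 nm

Ray reflecting at the top interface goes from n = 1.51 toward n = 1.38: no phase shift.
Ray reflecting at the bottom interface goes from n = 1.38 toward n = 1.47: a half-wave phase shift.
Net: one phase inversion between the two reflected rays.
For maximum reflection here: 2 n t = (m + ½) λ.
The fifth-smallest nonzero thickness corresponds to m = 4: t = (m + ½) λ / (2 n) = 4.50 × 422 / (2 × 1.38) = 688 nm.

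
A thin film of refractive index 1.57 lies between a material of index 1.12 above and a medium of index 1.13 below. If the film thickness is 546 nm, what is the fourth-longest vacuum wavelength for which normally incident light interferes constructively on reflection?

490 nm

At the upper boundary (n = 1.12 to n = 1.57) the reflected ray undergoes a half-wave phase shift.
At the lower boundary (n = 1.57 to n = 1.13) the reflected ray undergoes no phase shift.
Net: one phase inversion between the two reflected rays.
So the condition for constructive reflection is 2 n t = (m + ½) λ.
λ = 2 n t / (m + ½). The fourth-longest wavelength is m = 3: λ = 2 × 1.57 × 546 / 3.50 = 490 nm.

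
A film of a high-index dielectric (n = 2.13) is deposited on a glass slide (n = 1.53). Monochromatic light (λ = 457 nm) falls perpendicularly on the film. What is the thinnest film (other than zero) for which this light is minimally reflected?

At the upper boundary (n = 1.0 to n = 2.13) the reflected ray undergoes a half-wave phase shift.
Bottom surface (2.13 → 1.53): reflection off a lower-index medium gives no phase shift.
Net: one phase inversion between the two reflected rays.
So the condition for destructive reflection is 2 n t = m λ.
Minimum nonzero at m = 1: t = λ / (2 n) = 457 / (2 × 2.13) = 107 nm.

107 nm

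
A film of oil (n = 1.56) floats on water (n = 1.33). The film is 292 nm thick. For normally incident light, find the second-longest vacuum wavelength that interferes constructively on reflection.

At the upper boundary (n = 1.0 to n = 1.56) the reflected ray undergoes a half-wave phase shift.
Ray reflecting at the bottom interface goes from n = 1.56 toward n = 1.33: no phase shift.
Net: one phase inversion between the two reflected rays.
For maximum reflection here: 2 n t = (m + ½) λ.
λ = 2 n t / (m + ½). The second-longest wavelength is m = 1: λ = 2 × 1.56 × 292 / 1.50 = 607 nm.

607 nm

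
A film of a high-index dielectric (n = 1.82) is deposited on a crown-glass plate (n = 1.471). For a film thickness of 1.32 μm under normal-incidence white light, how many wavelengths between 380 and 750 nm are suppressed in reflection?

6

Ray reflecting at the top interface goes from n = 1.0 toward n = 1.82: a half-wave phase shift.
Ray reflecting at the bottom interface goes from n = 1.82 toward n = 1.471: no phase shift.
The two reflections differ by half a wavelength.
For minimum reflection here: 2 n t = m λ.
λ = 2 n t / m = 4805 / m nm.
m=6: 801 nm (IR); m=7: 686 nm (visible); m=8: 601 nm (visible); m=9: 534 nm (visible); m=10: 480 nm (visible); m=11: 437 nm (visible); m=12: 400 nm (visible); m=13: 370 nm (UV).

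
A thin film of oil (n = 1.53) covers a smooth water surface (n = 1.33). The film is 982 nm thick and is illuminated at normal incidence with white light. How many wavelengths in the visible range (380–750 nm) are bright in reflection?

Ray reflecting at the top interface goes from n = 1.0 toward n = 1.53: a half-wave phase shift.
Ray reflecting at the bottom interface goes from n = 1.53 toward n = 1.33: no phase shift.
Exactly one π shift → a net half-wave offset.
With one net inversion, constructive interference in reflection requires 2 n t = (m + ½) λ.
λ = 2 n t / (m + ½) = 3005 / (m + ½) nm.
m=3: 859 nm (IR); m=4: 668 nm (visible); m=5: 546 nm (visible); m=6: 462 nm (visible); m=7: 401 nm (visible); m=8: 354 nm (UV).

4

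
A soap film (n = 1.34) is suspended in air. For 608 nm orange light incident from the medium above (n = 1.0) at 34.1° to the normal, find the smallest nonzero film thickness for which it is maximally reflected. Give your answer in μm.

0.125 μm

Top surface (1.0 → 1.34): reflection off a higher-index medium gives a half-wave phase shift.
Bottom surface (1.34 → 1.0): reflection off a lower-index medium gives no phase shift.
Net: one phase inversion between the two reflected rays.
With one net inversion, constructive interference in reflection requires 2 n t cos θ_r = (m + ½) λ.
Snell's law: 1.0 sin 34.1° = 1.34 sin θ_r → sin θ_r = 0.418, cos θ_r = 0.908.
Minimum at m = 0: t = λ / (4 n cos θ_r) = 608 / (4 × 1.34 × 0.908) = 125 nm.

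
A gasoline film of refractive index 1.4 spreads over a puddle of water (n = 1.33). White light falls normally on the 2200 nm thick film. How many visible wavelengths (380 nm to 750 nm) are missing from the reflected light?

8

Ray reflecting at the top interface goes from n = 1.0 toward n = 1.4: a half-wave phase shift.
At the lower boundary (n = 1.4 to n = 1.33) the reflected ray undergoes no phase shift.
Exactly one π shift → a net half-wave offset.
With one net inversion, destructive interference in reflection requires 2 n t = m λ.
λ = 2 n t / m = 6160 / m nm.
m=8: 770 nm (IR); m=9: 684 nm (visible); m=10: 616 nm (visible); m=11: 560 nm (visible); m=12: 513 nm (visible); m=13: 474 nm (visible); m=14: 440 nm (visible); m=15: 411 nm (visible); m=16: 385 nm (visible); m=17: 362 nm (UV).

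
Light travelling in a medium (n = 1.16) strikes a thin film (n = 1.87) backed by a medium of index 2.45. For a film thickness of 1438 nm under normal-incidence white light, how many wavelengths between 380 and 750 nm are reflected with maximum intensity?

At the upper boundary (n = 1.16 to n = 1.87) the reflected ray undergoes a half-wave phase shift.
Ray reflecting at the bottom interface goes from n = 1.87 toward n = 2.45: a half-wave phase shift.
The two reflections carry the same phase change, so no net offset.
So the condition for constructive reflection is 2 n t = m λ.
λ = 2 n t / m = 5378 / m nm.
m=7: 768 nm (IR); m=8: 672 nm (visible); m=9: 598 nm (visible); m=10: 538 nm (visible); m=11: 489 nm (visible); m=12: 448 nm (visible); m=13: 414 nm (visible); m=14: 384 nm (visible); m=15: 359 nm (UV).

7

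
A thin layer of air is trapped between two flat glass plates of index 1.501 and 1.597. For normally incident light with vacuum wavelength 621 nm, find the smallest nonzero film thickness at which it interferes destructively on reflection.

Ray reflecting at the top interface goes from n = 1.501 toward n = 1.0: no phase shift.
Ray reflecting at the bottom interface goes from n = 1.0 toward n = 1.597: a half-wave phase shift.
Net: one phase inversion between the two reflected rays.
For dark reflection here: 2 n t = m λ.
Minimum nonzero at m = 1: t = λ / (2 n) = 621 / (2 × 1.0) = 311 nm.

311 nm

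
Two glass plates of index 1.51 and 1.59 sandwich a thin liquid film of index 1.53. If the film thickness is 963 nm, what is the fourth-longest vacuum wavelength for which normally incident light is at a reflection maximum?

737 nm

Ray reflecting at the top interface goes from n = 1.51 toward n = 1.53: a half-wave phase shift.
Ray reflecting at the bottom interface goes from n = 1.53 toward n = 1.59: a half-wave phase shift.
Zero or two π shifts → no net half-wave offset.
With no net inversion, constructive interference in reflection requires 2 n t = m λ.
λ = 2 n t / m. The fourth-longest wavelength is m = 4: λ = 2 × 1.53 × 963 / 4.00 = 737 nm.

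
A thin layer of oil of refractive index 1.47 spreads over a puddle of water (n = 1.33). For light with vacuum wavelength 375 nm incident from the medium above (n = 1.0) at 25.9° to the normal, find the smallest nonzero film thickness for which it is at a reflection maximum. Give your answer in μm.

Top surface (1.0 → 1.47): reflection off a higher-index medium gives a half-wave phase shift.
At the lower boundary (n = 1.47 to n = 1.33) the reflected ray undergoes no phase shift.
Exactly one π shift → a net half-wave offset.
For maximum reflection here: 2 n t cos θ_r = (m + ½) λ.
Snell's law: 1.0 sin 25.9° = 1.47 sin θ_r → sin θ_r = 0.297, cos θ_r = 0.955.
Minimum at m = 0: t = λ / (4 n cos θ_r) = 375 / (4 × 1.47 × 0.955) = 66.8 nm.

0.0668 μm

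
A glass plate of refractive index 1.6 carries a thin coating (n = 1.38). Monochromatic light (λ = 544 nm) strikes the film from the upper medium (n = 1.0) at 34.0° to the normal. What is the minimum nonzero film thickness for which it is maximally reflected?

At the upper boundary (n = 1.0 to n = 1.38) the reflected ray undergoes a half-wave phase shift.
At the lower boundary (n = 1.38 to n = 1.6) the reflected ray undergoes a half-wave phase shift.
The two reflections carry the same phase change, so no net offset.
With no net inversion, constructive interference in reflection requires 2 n t cos θ_r = m λ.
Snell's law: 1.0 sin 34.0° = 1.38 sin θ_r → sin θ_r = 0.405, cos θ_r = 0.914.
Minimum nonzero at m = 1: t = λ / (2 n cos θ_r) = 544 / (2 × 1.38 × 0.914) = 216 nm.

216 nm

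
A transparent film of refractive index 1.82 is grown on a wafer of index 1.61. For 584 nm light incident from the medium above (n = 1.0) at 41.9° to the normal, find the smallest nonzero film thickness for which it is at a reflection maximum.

86.2 nm

At the upper boundary (n = 1.0 to n = 1.82) the reflected ray undergoes a half-wave phase shift.
Ray reflecting at the bottom interface goes from n = 1.82 toward n = 1.61: no phase shift.
Net: one phase inversion between the two reflected rays.
So the condition for constructive reflection is 2 n t cos θ_r = (m + ½) λ.
Snell's law: 1.0 sin 41.9° = 1.82 sin θ_r → sin θ_r = 0.367, cos θ_r = 0.930.
Minimum at m = 0: t = λ / (4 n cos θ_r) = 584 / (4 × 1.82 × 0.930) = 86.2 nm.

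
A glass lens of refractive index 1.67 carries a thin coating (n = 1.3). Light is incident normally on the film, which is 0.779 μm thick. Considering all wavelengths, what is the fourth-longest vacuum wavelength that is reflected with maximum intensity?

506 nm

At the upper boundary (n = 1.0 to n = 1.3) the reflected ray undergoes a half-wave phase shift.
Bottom surface (1.3 → 1.67): reflection off a higher-index medium gives a half-wave phase shift.
Zero or two π shifts → no net half-wave offset.
With no net inversion, constructive interference in reflection requires 2 n t = m λ.
λ = 2 n t / m. The fourth-longest wavelength is m = 4: λ = 2 × 1.3 × 779 / 4.00 = 506 nm.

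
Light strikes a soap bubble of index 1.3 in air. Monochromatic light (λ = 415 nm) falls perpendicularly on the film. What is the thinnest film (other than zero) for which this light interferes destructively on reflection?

Ray reflecting at the top interface goes from n = 1.0 toward n = 1.3: a half-wave phase shift.
Bottom surface (1.3 → 1.0): reflection off a lower-index medium gives no phase shift.
Net: one phase inversion between the two reflected rays.
So the condition for destructive reflection is 2 n t = m λ.
Minimum nonzero at m = 1: t = λ / (2 n) = 415 / (2 × 1.3) = 160 nm.

160 nm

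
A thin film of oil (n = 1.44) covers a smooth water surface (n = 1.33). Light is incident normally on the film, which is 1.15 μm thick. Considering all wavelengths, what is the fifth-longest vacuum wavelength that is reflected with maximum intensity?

Top surface (1.0 → 1.44): reflection off a higher-index medium gives a half-wave phase shift.
Bottom surface (1.44 → 1.33): reflection off a lower-index medium gives no phase shift.
Net: one phase inversion between the two reflected rays.
So the condition for constructive reflection is 2 n t = (m + ½) λ.
λ = 2 n t / (m + ½). The fifth-longest wavelength is m = 4: λ = 2 × 1.44 × 1150 / 4.50 = 736 nm.

736 nm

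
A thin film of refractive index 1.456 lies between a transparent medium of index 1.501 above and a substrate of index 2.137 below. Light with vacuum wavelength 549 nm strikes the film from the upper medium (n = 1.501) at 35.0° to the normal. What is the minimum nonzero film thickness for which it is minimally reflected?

234 nm

Top surface (1.501 → 1.456): reflection off a lower-index medium gives no phase shift.
At the lower boundary (n = 1.456 to n = 2.137) the reflected ray undergoes a half-wave phase shift.
Exactly one π shift → a net half-wave offset.
For minimum reflection here: 2 n t cos θ_r = m λ.
Snell's law: 1.501 sin 35.0° = 1.456 sin θ_r → sin θ_r = 0.591, cos θ_r = 0.806.
Minimum nonzero at m = 1: t = λ / (2 n cos θ_r) = 549 / (2 × 1.456 × 0.806) = 234 nm.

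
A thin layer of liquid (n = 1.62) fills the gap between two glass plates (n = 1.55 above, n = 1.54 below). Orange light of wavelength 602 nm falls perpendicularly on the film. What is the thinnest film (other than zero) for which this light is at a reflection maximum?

Top surface (1.55 → 1.62): reflection off a higher-index medium gives a half-wave phase shift.
Ray reflecting at the bottom interface goes from n = 1.62 toward n = 1.54: no phase shift.
The two reflections differ by half a wavelength.
So the condition for constructive reflection is 2 n t = (m + ½) λ.
Minimum at m = 0: t = λ / (4 n) = 602 / (4 × 1.62) = 92.9 nm.

92.9 nm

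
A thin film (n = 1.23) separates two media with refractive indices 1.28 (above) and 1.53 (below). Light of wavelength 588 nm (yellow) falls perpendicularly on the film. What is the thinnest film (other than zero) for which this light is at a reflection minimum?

Ray reflecting at the top interface goes from n = 1.28 toward n = 1.23: no phase shift.
Ray reflecting at the bottom interface goes from n = 1.23 toward n = 1.53: a half-wave phase shift.
The two reflections differ by half a wavelength.
With one net inversion, destructive interference in reflection requires 2 n t = m λ.
Minimum nonzero at m = 1: t = λ / (2 n) = 588 / (2 × 1.23) = 239 nm.

239 nm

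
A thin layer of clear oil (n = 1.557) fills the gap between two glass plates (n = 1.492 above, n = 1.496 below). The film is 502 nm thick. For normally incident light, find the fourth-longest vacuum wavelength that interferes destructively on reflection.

Top surface (1.492 → 1.557): reflection off a higher-index medium gives a half-wave phase shift.
At the lower boundary (n = 1.557 to n = 1.496) the reflected ray undergoes no phase shift.
Exactly one π shift → a net half-wave offset.
For dark reflection here: 2 n t = m λ.
λ = 2 n t / m. The fourth-longest wavelength is m = 4: λ = 2 × 1.557 × 502 / 4.00 = 391 nm.

391 nm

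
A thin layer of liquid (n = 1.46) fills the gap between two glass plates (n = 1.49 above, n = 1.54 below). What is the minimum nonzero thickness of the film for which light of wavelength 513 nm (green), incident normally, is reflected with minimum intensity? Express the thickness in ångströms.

Ray reflecting at the top interface goes from n = 1.49 toward n = 1.46: no phase shift.
At the lower boundary (n = 1.46 to n = 1.54) the reflected ray undergoes a half-wave phase shift.
Net: one phase inversion between the two reflected rays.
For minimum reflection here: 2 n t = m λ.
Minimum nonzero at m = 1: t = λ / (2 n) = 513 / (2 × 1.46) = 176 nm.

1757 Å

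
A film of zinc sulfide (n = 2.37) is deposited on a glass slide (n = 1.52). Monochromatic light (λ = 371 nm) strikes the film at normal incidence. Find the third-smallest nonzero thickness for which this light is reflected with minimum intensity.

235 nm

At the upper boundary (n = 1.0 to n = 2.37) the reflected ray undergoes a half-wave phase shift.
Ray reflecting at the bottom interface goes from n = 2.37 toward n = 1.52: no phase shift.
Exactly one π shift → a net half-wave offset.
For minimum reflection here: 2 n t = m λ.
The third-smallest nonzero thickness corresponds to m = 3: t = m λ / (2 n) = 3.00 × 371 / (2 × 2.37) = 235 nm.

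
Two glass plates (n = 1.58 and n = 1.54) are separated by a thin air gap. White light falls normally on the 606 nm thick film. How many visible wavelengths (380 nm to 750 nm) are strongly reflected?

1

Ray reflecting at the top interface goes from n = 1.58 toward n = 1.0: no phase shift.
Ray reflecting at the bottom interface goes from n = 1.0 toward n = 1.54: a half-wave phase shift.
Exactly one π shift → a net half-wave offset.
For strong reflection here: 2 n t = (m + ½) λ.
λ = 2 n t / (m + ½) = 1212 / (m + ½) nm.
m=1: 808 nm (IR); m=2: 485 nm (visible); m=3: 346 nm (UV).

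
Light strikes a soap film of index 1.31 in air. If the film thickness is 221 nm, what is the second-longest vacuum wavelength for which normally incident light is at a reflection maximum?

386 nm

At the upper boundary (n = 1.0 to n = 1.31) the reflected ray undergoes a half-wave phase shift.
Bottom surface (1.31 → 1.0): reflection off a lower-index medium gives no phase shift.
Net: one phase inversion between the two reflected rays.
For strong reflection here: 2 n t = (m + ½) λ.
λ = 2 n t / (m + ½). The second-longest wavelength is m = 1: λ = 2 × 1.31 × 221 / 1.50 = 386 nm.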